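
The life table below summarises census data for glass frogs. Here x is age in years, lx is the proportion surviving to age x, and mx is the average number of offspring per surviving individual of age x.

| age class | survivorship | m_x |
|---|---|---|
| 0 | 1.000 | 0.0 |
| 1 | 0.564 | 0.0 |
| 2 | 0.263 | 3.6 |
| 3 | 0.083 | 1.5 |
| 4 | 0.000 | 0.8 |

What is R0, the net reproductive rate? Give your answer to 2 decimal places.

1.07

lx·mx by age: 0, 0, 0.9468, 0.1245, 0
R0 = Σ lx·mx = 1.0713 → 1.07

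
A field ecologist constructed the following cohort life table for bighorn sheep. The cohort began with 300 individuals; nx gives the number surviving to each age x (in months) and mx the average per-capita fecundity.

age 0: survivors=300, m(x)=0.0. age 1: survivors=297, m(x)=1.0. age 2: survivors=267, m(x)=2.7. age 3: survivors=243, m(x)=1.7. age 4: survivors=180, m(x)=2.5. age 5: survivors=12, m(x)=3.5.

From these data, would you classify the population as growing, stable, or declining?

lx = nx/n0 = nx/300: 1, 0.99, 0.89, 0.81, 0.6, 0.04
R0 = Σ lx·mx = 0 + 0.99 + 2.403 + 1.377 + 1.5 + 0.14 = 6.41
R0 > 1, so the population is growing.

growing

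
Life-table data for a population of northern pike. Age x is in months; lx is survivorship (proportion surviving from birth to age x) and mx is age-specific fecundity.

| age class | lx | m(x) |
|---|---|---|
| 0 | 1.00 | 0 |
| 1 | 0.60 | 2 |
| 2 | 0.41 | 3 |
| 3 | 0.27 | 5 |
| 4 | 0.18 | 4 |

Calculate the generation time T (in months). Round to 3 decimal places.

2.353

lx·mx: 0, 1.2, 1.23, 1.35, 0.72 → R0 = 4.5
x·lx·mx: 0, 1.2, 2.46, 4.05, 2.88 → Σ = 10.59
T = 10.59 / 4.5 = 2.353333… → 2.353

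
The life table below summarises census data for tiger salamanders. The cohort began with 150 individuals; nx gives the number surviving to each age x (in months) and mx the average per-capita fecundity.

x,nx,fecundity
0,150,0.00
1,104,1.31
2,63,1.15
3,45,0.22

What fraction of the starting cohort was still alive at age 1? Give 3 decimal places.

0.693

l_1 = n_1/n_0 = 104/150 = 0.693333… → 0.693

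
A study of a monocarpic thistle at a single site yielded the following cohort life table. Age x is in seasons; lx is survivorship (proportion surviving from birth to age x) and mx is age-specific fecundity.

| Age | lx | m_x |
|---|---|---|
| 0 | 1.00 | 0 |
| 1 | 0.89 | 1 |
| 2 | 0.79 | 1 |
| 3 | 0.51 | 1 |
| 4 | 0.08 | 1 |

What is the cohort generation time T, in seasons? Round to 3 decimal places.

lx·mx: 0, 0.89, 0.79, 0.51, 0.08 → R0 = 2.27
x·lx·mx: 0, 0.89, 1.58, 1.53, 0.32 → Σ = 4.32
T = 4.32 / 2.27 = 1.903084… → 1.903

1.903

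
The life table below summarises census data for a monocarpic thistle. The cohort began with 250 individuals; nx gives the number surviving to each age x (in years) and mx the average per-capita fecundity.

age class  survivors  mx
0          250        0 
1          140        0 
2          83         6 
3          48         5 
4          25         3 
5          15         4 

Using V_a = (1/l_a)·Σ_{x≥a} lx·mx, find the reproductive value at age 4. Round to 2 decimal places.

lx = nx/n0 = nx/250: 1, 0.56, 0.332, 0.192, 0.1, 0.06
lx·mx for x ≥ 4: 0.3, 0.24 → sum = 0.54
V_4 = 0.54 / l_4 = 0.54 / 0.1 = 5.4 → 5.40

5.40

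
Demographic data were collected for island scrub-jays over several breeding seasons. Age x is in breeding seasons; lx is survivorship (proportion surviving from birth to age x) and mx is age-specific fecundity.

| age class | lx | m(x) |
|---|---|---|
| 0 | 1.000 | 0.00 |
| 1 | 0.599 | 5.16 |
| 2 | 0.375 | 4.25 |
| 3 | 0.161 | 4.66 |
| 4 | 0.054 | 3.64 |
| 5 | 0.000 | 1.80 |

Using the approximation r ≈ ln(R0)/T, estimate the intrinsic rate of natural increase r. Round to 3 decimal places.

R0 = Σ lx·mx = 0 + 3.09084 + 1.59375 + 0.75026 + 0.19656 + 0 = 5.63141
Σ x·lx·mx = 9.31536; T = 9.31536/5.63141 = 1.65418…
r ≈ ln(R0)/T = ln(5.63141)/1.65418… = 1.04484… → 1.045

1.045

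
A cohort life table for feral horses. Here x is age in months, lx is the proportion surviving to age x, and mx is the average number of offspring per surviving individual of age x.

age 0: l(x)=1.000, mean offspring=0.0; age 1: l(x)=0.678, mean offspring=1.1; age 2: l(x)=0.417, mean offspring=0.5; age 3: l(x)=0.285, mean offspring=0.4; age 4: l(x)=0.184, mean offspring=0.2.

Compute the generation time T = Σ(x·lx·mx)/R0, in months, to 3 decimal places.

lx·mx: 0, 0.7458, 0.2085, 0.114, 0.0368 → R0 = 1.1051
x·lx·mx: 0, 0.7458, 0.417, 0.342, 0.1472 → Σ = 1.652
T = 1.652 / 1.1051 = 1.494887… → 1.495

1.495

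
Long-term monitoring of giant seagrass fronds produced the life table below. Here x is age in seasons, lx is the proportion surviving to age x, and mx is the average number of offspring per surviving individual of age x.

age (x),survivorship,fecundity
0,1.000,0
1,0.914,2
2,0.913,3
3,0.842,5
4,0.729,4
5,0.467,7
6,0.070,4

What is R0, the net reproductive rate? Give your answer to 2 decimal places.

lx·mx by age: 0, 1.828, 2.739, 4.21, 2.916, 3.269, 0.28
R0 = Σ lx·mx = 15.242 → 15.24

15.24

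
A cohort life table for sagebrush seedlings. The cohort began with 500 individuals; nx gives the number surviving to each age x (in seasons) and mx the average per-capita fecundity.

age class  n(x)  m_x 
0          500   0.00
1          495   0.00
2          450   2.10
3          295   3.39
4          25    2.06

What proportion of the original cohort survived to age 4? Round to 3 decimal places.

0.050

l_4 = n_4/n_0 = 25/500 = 0.05 → 0.050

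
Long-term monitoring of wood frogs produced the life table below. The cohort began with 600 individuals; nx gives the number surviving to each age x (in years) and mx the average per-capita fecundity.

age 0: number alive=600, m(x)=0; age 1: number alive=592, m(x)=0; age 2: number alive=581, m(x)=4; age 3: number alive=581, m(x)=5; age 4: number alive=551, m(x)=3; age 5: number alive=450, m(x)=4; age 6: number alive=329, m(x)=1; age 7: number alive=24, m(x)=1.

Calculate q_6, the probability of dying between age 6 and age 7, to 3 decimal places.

0.927

lx = nx/n0 = nx/600: 1, 0.98667…, 0.96833…, 0.96833…, 0.91833…, 0.75, 0.54833…, 0.04
q_6 = (l_6 − l_7) / l_6 = (0.548333… − 0.04) / 0.548333…
     = 0.508333… / 0.548333… = 0.927052… → 0.927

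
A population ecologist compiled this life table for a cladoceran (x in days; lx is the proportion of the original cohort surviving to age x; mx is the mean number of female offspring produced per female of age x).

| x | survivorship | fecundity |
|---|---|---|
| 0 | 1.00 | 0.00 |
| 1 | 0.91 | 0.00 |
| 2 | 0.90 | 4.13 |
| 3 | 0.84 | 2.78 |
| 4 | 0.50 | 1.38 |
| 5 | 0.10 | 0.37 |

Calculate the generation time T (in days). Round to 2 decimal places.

lx·mx: 0, 0, 3.717, 2.3352, 0.69, 0.037 → R0 = 6.7792
x·lx·mx: 0, 0, 7.434, 7.0056, 2.76, 0.185 → Σ = 17.3846
T = 17.3846 / 6.7792 = 2.564403… → 2.56

2.56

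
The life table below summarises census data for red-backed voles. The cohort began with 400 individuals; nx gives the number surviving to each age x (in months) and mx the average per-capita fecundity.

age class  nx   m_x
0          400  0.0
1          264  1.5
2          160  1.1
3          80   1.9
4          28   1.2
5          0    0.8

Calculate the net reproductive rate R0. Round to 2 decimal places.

lx = nx/n0 = nx/400: 1, 0.66, 0.4, 0.2, 0.07, 0
lx·mx by age: 0, 0.99, 0.44, 0.38, 0.084, 0
R0 = Σ lx·mx = 1.894 → 1.89

1.89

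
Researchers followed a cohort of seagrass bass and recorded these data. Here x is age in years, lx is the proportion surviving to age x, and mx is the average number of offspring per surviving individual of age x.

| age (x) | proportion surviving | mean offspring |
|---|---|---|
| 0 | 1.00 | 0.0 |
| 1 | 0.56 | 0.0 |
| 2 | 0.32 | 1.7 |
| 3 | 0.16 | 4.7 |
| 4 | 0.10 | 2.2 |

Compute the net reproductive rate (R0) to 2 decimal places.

1.52

lx·mx by age: 0, 0, 0.544, 0.752, 0.22
R0 = Σ lx·mx = 1.516 → 1.52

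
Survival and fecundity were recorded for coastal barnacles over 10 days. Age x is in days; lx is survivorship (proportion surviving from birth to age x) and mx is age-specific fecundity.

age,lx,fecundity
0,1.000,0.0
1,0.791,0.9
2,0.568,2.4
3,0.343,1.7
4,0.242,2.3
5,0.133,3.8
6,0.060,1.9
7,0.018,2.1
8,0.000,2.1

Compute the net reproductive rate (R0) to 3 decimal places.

3.872

lx·mx by age: 0, 0.7119, 1.3632, 0.5831, 0.5566, 0.5054, 0.114, 0.0378, 0
R0 = Σ lx·mx = 3.872 → 3.872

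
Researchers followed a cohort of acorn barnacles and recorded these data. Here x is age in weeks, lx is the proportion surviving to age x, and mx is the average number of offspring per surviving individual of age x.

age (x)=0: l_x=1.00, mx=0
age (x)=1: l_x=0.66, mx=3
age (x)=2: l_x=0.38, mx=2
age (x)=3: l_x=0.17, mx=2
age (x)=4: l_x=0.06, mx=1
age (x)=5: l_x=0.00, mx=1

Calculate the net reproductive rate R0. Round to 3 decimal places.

3.140

lx·mx by age: 0, 1.98, 0.76, 0.34, 0.06, 0
R0 = Σ lx·mx = 3.14 → 3.140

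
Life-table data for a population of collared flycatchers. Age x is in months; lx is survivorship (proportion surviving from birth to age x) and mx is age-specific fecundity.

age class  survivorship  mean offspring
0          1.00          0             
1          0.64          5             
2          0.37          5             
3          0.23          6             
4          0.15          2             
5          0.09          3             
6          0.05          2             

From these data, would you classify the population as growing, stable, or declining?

R0 = Σ lx·mx = 0 + 3.2 + 1.85 + 1.38 + 0.3 + 0.27 + 0.1 = 7.1
R0 > 1, so the population is growing.

growing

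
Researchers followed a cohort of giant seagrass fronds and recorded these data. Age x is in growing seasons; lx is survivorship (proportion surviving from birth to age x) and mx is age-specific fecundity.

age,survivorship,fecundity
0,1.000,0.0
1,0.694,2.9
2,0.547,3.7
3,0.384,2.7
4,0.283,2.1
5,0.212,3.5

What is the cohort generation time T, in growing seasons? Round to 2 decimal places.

lx·mx: 0, 2.0126, 2.0239, 1.0368, 0.5943, 0.742 → R0 = 6.4096
x·lx·mx: 0, 2.0126, 4.0478, 3.1104, 2.3772, 3.71 → Σ = 15.258
T = 15.258 / 6.4096 = 2.380492… → 2.38

2.38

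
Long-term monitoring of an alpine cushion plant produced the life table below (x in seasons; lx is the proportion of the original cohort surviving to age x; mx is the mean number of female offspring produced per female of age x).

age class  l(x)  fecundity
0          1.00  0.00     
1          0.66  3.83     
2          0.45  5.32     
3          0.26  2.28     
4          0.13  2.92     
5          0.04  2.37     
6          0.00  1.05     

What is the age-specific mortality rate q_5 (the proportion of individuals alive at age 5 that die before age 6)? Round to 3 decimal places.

1.000

q_5 = (l_5 − l_6) / l_5 = (0.04 − 0) / 0.04
     = 0.04 / 0.04 = 1 → 1.000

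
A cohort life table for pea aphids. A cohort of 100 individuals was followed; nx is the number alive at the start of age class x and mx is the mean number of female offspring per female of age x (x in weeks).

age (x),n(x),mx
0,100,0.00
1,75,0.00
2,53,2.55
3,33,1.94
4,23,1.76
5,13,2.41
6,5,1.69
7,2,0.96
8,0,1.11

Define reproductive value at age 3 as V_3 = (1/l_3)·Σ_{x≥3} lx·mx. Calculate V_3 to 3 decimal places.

lx = nx/n0 = nx/100: 1, 0.75, 0.53, 0.33, 0.23, 0.13, 0.05, 0.02, 0
lx·mx for x ≥ 3: 0.6402, 0.4048, 0.3133, 0.0845, 0.0192, 0 → sum = 1.462
V_3 = 1.462 / l_3 = 1.462 / 0.33 = 4.430303… → 4.430

4.430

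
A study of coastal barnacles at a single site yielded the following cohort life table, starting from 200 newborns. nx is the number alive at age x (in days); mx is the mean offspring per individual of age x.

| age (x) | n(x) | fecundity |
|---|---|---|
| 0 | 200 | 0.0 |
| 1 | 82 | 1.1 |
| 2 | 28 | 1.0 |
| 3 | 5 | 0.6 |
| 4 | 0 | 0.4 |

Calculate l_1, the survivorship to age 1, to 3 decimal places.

0.410

l_1 = n_1/n_0 = 82/200 = 0.41 → 0.410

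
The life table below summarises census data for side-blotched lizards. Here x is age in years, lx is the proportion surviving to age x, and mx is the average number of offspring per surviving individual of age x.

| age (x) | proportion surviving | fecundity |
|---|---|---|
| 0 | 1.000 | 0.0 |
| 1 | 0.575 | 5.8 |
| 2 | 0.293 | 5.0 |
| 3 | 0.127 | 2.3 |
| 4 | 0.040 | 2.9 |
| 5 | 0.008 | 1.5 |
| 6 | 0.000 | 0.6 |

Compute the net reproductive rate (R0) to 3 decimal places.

5.220

lx·mx by age: 0, 3.335, 1.465, 0.2921, 0.116, 0.012, 0
R0 = Σ lx·mx = 5.2201 → 5.220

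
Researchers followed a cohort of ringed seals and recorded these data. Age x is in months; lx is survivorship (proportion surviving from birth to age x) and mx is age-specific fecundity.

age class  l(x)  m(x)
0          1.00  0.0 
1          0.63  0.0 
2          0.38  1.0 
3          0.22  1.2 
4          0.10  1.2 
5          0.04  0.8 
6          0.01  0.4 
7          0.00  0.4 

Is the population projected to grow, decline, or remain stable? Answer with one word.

declining

R0 = Σ lx·mx = 0 + 0 + 0.38 + 0.264 + 0.12 + 0.032 + 0.004 + 0 = 0.8
R0 < 1, so the population is declining.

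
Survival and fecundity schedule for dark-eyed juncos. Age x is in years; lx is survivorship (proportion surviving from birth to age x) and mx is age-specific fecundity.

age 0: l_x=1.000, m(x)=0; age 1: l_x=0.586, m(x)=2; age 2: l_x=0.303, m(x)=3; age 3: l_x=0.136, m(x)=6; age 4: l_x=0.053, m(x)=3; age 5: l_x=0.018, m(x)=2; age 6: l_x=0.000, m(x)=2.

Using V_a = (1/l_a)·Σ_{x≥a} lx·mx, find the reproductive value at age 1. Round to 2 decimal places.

5.28

lx·mx for x ≥ 1: 1.172, 0.909, 0.816, 0.159, 0.036, 0 → sum = 3.092
V_1 = 3.092 / l_1 = 3.092 / 0.586 = 5.276451… → 5.28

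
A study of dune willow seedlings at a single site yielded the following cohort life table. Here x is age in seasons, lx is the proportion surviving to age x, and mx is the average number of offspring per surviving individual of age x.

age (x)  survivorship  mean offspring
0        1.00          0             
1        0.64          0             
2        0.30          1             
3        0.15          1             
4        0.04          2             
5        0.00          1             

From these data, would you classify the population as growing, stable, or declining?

declining

R0 = Σ lx·mx = 0 + 0 + 0.3 + 0.15 + 0.08 + 0 = 0.53
R0 < 1, so the population is declining.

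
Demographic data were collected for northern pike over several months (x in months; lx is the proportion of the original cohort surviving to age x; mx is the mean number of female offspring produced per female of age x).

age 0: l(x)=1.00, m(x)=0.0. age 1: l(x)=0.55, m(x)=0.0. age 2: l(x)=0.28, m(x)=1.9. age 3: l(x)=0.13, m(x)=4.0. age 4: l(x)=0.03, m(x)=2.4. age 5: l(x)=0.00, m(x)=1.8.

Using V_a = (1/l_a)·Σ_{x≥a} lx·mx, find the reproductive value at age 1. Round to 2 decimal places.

2.04

lx·mx for x ≥ 1: 0, 0.532, 0.52, 0.072, 0 → sum = 1.124
V_1 = 1.124 / l_1 = 1.124 / 0.55 = 2.043636… → 2.04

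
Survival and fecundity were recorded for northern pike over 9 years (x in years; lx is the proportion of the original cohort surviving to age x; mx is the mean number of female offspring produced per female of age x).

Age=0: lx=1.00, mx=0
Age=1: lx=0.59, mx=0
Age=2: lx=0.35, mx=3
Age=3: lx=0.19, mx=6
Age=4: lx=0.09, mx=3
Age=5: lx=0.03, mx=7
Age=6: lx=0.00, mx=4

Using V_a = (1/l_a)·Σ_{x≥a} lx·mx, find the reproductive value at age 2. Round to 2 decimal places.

lx·mx for x ≥ 2: 1.05, 1.14, 0.27, 0.21, 0 → sum = 2.67
V_2 = 2.67 / l_2 = 2.67 / 0.35 = 7.628571… → 7.63

7.63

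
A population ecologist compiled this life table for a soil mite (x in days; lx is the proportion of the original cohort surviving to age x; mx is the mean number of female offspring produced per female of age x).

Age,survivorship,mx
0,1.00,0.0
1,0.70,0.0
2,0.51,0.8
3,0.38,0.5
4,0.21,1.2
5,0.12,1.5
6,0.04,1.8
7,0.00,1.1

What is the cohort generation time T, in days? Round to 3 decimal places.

lx·mx: 0, 0, 0.408, 0.19, 0.252, 0.18, 0.072, 0 → R0 = 1.102
x·lx·mx: 0, 0, 0.816, 0.57, 1.008, 0.9, 0.432, 0 → Σ = 3.726
T = 3.726 / 1.102 = 3.381125… → 3.381

3.381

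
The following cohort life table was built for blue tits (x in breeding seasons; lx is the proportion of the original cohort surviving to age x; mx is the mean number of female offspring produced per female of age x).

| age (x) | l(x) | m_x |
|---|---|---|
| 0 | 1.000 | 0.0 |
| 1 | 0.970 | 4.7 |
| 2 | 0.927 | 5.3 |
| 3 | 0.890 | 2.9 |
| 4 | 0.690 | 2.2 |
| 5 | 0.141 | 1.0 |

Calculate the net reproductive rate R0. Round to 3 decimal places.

13.712

lx·mx by age: 0, 4.559, 4.9131, 2.581, 1.518, 0.141
R0 = Σ lx·mx = 13.7121 → 13.712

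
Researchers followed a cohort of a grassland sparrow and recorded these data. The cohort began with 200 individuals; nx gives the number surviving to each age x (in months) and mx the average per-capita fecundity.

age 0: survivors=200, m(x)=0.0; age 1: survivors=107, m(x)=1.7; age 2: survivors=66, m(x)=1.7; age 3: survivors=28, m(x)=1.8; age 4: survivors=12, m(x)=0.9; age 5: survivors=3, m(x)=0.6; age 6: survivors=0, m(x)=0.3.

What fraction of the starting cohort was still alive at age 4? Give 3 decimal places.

0.060

l_4 = n_4/n_0 = 12/200 = 0.06 → 0.060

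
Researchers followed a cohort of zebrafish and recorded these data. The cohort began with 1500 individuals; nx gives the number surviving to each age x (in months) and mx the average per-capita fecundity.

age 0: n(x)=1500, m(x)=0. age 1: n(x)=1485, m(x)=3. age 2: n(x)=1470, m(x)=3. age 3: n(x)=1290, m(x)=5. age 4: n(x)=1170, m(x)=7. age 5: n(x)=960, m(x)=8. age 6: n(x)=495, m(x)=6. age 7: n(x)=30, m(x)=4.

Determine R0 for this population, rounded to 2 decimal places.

22.85

lx = nx/n0 = nx/1500: 1, 0.99, 0.98, 0.86, 0.78, 0.64, 0.33, 0.02
lx·mx by age: 0, 2.97, 2.94, 4.3, 5.46, 5.12, 1.98, 0.08
R0 = Σ lx·mx = 22.85 → 22.85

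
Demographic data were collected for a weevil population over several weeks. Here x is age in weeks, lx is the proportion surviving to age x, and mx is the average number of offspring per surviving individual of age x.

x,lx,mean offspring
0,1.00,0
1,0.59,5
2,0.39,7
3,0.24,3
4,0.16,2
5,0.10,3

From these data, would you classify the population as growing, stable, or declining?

growing

R0 = Σ lx·mx = 0 + 2.95 + 2.73 + 0.72 + 0.32 + 0.3 = 7.02
R0 > 1, so the population is growing.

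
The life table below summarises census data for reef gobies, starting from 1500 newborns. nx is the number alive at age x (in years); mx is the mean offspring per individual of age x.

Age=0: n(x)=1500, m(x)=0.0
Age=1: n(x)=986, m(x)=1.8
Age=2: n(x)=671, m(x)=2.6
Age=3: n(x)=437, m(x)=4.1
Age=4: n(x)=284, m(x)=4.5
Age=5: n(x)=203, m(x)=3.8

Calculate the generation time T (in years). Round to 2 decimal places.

lx = nx/n0 = nx/1500: 1, 0.65733…, 0.44733…, 0.29133…, 0.18933…, 0.13533…
lx·mx: 0, 1.1832…, 1.163067…, 1.194467…, 0.852…, 0.514267… → R0 = 4.907…
x·lx·mx: 0, 1.1832…, 2.326133…, 3.5834…, 3.408…, 2.571333… → Σ = 13.072067…
T = 13.072067… / 4.907… = 2.663963… → 2.66

2.66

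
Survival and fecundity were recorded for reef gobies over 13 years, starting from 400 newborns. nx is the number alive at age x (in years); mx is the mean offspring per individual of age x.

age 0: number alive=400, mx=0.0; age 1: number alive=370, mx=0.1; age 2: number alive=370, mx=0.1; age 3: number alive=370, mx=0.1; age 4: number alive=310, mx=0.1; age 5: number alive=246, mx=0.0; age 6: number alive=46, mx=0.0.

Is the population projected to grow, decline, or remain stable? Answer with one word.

declining

lx = nx/n0 = nx/400: 1, 0.925, 0.925, 0.925, 0.775, 0.615, 0.115
R0 = Σ lx·mx = 0 + 0.0925 + 0.0925 + 0.0925 + 0.0775 + 0 + 0 = 0.355
R0 < 1, so the population is declining.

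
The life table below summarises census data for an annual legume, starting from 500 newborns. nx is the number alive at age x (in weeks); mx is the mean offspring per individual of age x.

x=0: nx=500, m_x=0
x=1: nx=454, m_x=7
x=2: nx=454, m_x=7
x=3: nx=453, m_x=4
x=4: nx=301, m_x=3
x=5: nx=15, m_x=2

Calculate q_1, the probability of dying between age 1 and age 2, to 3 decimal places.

lx = nx/n0 = nx/500: 1, 0.908, 0.908, 0.906, 0.602, 0.03
q_1 = (l_1 − l_2) / l_1 = (0.908 − 0.908) / 0.908
     = 0 / 0.908 = 0 → 0.000

0.000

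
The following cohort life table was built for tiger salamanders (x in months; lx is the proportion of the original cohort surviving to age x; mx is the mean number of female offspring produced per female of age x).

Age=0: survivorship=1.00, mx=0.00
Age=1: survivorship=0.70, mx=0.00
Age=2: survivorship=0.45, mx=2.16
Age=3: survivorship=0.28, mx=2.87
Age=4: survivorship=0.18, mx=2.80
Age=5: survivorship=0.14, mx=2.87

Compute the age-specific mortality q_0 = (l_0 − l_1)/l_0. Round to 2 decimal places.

0.30

q_0 = (l_0 − l_1) / l_0 = (1 − 0.7) / 1
     = 0.3 / 1 = 0.3 → 0.30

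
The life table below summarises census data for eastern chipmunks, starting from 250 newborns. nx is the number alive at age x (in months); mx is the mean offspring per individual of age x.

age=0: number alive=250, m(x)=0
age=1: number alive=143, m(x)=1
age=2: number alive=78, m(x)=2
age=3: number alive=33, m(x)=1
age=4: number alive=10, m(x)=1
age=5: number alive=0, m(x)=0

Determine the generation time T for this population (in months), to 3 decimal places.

1.737

lx = nx/n0 = nx/250: 1, 0.572, 0.312, 0.132, 0.04, 0
lx·mx: 0, 0.572, 0.624, 0.132, 0.04, 0 → R0 = 1.368
x·lx·mx: 0, 0.572, 1.248, 0.396, 0.16, 0 → Σ = 2.376
T = 2.376 / 1.368 = 1.736842… → 1.737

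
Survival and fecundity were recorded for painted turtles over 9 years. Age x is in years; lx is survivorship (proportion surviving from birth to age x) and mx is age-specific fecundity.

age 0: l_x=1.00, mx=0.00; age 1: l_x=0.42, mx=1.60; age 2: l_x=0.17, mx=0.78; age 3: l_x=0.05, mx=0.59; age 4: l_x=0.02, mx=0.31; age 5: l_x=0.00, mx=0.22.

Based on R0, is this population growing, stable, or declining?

R0 = Σ lx·mx = 0 + 0.672 + 0.1326 + 0.0295 + 0.0062 + 0 = 0.8403
R0 < 1, so the population is declining.

declining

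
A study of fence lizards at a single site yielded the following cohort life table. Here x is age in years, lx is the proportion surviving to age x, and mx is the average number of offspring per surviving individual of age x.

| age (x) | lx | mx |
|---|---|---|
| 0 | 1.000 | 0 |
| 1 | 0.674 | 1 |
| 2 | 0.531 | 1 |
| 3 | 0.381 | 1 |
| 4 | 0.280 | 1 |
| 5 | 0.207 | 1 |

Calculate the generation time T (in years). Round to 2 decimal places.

2.43

lx·mx: 0, 0.674, 0.531, 0.381, 0.28, 0.207 → R0 = 2.073
x·lx·mx: 0, 0.674, 1.062, 1.143, 1.12, 1.035 → Σ = 5.034
T = 5.034 / 2.073 = 2.428365… → 2.43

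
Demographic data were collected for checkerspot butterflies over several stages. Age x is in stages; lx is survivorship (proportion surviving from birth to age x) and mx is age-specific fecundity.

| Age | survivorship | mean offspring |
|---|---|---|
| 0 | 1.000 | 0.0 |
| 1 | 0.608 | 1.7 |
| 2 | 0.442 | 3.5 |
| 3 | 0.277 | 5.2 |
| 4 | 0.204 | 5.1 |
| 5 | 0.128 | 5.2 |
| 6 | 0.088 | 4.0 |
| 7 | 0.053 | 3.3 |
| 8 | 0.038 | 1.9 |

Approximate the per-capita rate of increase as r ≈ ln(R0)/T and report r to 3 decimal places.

R0 = Σ lx·mx = 0 + 1.0336 + 1.547 + 1.4404 + 1.0404 + 0.6656 + 0.352 + 0.1749 + 0.0722 = 6.3261
Σ x·lx·mx = 19.8523; T = 19.8523/6.3261 = 3.13816…
r ≈ ln(R0)/T = ln(6.3261)/3.13816… = 0.58782… → 0.588

0.588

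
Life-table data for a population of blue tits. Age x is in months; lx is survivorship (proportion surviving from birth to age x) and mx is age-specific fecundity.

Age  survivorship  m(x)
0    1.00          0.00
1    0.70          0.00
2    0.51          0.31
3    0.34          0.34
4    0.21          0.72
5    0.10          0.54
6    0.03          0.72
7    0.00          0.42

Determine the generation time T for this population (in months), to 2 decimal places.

3.33

lx·mx: 0, 0, 0.1581, 0.1156, 0.1512, 0.054, 0.0216, 0 → R0 = 0.5005
x·lx·mx: 0, 0, 0.3162, 0.3468, 0.6048, 0.27, 0.1296, 0 → Σ = 1.6674
T = 1.6674 / 0.5005 = 3.331469… → 3.33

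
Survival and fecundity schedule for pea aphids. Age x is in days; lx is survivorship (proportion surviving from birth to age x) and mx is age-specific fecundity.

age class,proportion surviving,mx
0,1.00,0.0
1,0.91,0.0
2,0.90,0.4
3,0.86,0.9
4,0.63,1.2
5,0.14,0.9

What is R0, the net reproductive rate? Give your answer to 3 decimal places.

lx·mx by age: 0, 0, 0.36, 0.774, 0.756, 0.126
R0 = Σ lx·mx = 2.016 → 2.016

2.016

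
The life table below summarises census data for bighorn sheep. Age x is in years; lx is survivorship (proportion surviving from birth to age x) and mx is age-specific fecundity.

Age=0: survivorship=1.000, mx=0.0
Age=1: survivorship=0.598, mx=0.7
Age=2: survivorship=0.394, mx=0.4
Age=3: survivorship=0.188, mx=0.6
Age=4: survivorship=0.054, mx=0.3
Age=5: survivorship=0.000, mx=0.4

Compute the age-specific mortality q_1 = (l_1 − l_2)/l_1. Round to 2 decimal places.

q_1 = (l_1 − l_2) / l_1 = (0.598 − 0.394) / 0.598
     = 0.204 / 0.598 = 0.341137… → 0.34

0.34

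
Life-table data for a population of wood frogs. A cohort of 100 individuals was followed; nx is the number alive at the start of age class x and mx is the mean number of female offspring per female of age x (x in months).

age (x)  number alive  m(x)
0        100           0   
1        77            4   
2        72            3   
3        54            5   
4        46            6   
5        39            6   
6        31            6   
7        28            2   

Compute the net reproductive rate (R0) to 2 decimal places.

lx = nx/n0 = nx/100: 1, 0.77, 0.72, 0.54, 0.46, 0.39, 0.31, 0.28
lx·mx by age: 0, 3.08, 2.16, 2.7, 2.76, 2.34, 1.86, 0.56
R0 = Σ lx·mx = 15.46 → 15.46

15.46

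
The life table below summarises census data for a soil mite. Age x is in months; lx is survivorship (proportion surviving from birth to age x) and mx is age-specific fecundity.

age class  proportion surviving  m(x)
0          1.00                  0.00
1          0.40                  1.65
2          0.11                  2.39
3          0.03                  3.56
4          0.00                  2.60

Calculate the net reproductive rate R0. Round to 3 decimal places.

1.030

lx·mx by age: 0, 0.66, 0.2629, 0.1068, 0
R0 = Σ lx·mx = 1.0297 → 1.030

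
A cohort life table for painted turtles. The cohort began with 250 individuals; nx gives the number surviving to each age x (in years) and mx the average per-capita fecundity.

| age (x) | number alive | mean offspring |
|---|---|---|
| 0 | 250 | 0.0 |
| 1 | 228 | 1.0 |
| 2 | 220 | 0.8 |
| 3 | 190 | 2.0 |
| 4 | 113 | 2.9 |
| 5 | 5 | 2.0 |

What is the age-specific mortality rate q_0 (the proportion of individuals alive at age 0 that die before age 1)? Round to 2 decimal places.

0.09

lx = nx/n0 = nx/250: 1, 0.912, 0.88, 0.76, 0.452, 0.02
q_0 = (l_0 − l_1) / l_0 = (1 − 0.912) / 1
     = 0.088 / 1 = 0.088 → 0.09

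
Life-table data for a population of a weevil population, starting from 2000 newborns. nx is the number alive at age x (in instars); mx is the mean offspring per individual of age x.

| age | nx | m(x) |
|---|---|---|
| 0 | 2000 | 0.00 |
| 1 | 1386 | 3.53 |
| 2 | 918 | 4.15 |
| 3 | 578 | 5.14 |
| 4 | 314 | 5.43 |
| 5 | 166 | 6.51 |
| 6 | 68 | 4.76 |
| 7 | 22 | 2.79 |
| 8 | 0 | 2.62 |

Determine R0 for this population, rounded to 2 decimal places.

7.42

lx = nx/n0 = nx/2000: 1, 0.693, 0.459, 0.289, 0.157, 0.083, 0.034, 0.011, 0
lx·mx by age: 0, 2.44629, 1.90485, 1.48546, 0.85251, 0.54033, 0.16184, 0.03069, 0
R0 = Σ lx·mx = 7.42197 → 7.42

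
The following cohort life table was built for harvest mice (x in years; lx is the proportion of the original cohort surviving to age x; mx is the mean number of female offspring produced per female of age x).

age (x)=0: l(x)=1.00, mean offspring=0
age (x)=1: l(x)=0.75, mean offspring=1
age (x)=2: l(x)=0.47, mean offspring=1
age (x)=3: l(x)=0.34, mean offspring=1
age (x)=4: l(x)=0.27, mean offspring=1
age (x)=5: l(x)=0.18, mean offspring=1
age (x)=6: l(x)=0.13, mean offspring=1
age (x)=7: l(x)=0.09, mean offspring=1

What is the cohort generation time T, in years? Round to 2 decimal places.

lx·mx: 0, 0.75, 0.47, 0.34, 0.27, 0.18, 0.13, 0.09 → R0 = 2.23
x·lx·mx: 0, 0.75, 0.94, 1.02, 1.08, 0.9, 0.78, 0.63 → Σ = 6.1
T = 6.1 / 2.23 = 2.735426… → 2.74

2.74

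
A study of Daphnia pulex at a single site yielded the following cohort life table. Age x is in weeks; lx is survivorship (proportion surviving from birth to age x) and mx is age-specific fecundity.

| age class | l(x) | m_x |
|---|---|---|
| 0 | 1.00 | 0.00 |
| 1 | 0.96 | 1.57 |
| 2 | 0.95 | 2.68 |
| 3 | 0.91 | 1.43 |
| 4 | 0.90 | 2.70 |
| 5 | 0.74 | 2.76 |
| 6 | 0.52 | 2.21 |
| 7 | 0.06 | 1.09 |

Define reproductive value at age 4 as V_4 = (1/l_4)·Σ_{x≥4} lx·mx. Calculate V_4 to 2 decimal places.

6.32

lx·mx for x ≥ 4: 2.43, 2.0424, 1.1492, 0.0654 → sum = 5.687
V_4 = 5.687 / l_4 = 5.687 / 0.9 = 6.318889… → 6.32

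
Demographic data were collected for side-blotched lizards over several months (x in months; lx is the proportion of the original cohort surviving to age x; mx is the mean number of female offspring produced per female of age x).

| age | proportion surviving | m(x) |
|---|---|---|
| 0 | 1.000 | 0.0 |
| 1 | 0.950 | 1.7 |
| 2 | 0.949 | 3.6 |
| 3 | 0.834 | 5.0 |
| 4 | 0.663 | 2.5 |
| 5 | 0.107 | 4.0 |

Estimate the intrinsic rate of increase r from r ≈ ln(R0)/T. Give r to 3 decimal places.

R0 = Σ lx·mx = 0 + 1.615 + 3.4164 + 4.17 + 1.6575 + 0.428 = 11.2869
Σ x·lx·mx = 29.7278; T = 29.7278/11.2869 = 2.63383…
r ≈ ln(R0)/T = ln(11.2869)/2.63383… = 0.9202… → 0.920

0.920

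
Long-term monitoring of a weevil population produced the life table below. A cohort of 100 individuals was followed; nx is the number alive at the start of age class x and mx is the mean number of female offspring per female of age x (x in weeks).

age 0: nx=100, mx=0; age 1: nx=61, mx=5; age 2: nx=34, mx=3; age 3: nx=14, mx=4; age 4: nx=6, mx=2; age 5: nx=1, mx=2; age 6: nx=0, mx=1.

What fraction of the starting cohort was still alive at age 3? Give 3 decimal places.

l_3 = n_3/n_0 = 14/100 = 0.14 → 0.140

0.140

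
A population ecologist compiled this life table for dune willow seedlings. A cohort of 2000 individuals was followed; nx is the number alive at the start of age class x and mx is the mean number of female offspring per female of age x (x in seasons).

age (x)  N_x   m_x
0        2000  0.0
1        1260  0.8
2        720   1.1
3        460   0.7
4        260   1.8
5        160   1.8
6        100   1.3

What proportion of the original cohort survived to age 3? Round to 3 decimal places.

0.230

l_3 = n_3/n_0 = 460/2000 = 0.23 → 0.230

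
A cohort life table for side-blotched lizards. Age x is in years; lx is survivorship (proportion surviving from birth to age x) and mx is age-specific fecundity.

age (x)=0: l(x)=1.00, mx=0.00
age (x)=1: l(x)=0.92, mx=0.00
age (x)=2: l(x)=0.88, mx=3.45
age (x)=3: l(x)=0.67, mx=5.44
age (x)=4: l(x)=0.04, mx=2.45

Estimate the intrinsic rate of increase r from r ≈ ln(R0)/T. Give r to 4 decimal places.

R0 = Σ lx·mx = 0 + 0 + 3.036 + 3.6448 + 0.098 = 6.7788
Σ x·lx·mx = 17.3984; T = 17.3984/6.7788 = 2.56659…
r ≈ ln(R0)/T = ln(6.7788)/2.56659… = 0.745659… → 0.7457

0.7457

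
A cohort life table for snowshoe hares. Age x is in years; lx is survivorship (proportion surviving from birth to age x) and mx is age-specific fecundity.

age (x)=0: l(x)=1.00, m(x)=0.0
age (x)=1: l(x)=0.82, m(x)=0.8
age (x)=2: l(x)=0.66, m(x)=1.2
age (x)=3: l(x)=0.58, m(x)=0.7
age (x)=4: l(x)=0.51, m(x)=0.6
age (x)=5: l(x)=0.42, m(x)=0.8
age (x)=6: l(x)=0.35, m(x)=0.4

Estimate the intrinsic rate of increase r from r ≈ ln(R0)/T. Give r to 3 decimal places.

0.355

R0 = Σ lx·mx = 0 + 0.656 + 0.792 + 0.406 + 0.306 + 0.336 + 0.14 = 2.636
Σ x·lx·mx = 7.202; T = 7.202/2.636 = 2.73217…
r ≈ ln(R0)/T = ln(2.636)/2.73217… = 0.35476… → 0.355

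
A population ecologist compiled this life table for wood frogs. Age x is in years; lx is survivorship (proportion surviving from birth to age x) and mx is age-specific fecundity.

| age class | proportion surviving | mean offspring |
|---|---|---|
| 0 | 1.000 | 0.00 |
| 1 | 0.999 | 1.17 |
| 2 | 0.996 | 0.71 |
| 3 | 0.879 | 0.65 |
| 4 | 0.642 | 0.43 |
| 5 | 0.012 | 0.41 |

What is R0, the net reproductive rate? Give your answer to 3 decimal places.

2.728

lx·mx by age: 0, 1.16883, 0.70716, 0.57135, 0.27606, 0.00492
R0 = Σ lx·mx = 2.72832 → 2.728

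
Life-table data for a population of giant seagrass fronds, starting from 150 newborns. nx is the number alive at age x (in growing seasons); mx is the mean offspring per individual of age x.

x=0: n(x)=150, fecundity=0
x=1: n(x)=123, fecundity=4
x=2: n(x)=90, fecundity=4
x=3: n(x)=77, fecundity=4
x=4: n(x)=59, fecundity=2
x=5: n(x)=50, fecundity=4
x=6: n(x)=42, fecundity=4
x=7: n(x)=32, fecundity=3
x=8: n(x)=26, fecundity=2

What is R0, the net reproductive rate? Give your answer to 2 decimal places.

11.96

lx = nx/n0 = nx/150: 1, 0.82, 0.6, 0.51333…, 0.39333…, 0.33333…, 0.28, 0.21333…, 0.17333…
lx·mx by age: 0, 3.28, 2.4, 2.053333…, 0.786667…, 1.333333…, 1.12, 0.64…, 0.346667…
R0 = Σ lx·mx = 11.96… → 11.96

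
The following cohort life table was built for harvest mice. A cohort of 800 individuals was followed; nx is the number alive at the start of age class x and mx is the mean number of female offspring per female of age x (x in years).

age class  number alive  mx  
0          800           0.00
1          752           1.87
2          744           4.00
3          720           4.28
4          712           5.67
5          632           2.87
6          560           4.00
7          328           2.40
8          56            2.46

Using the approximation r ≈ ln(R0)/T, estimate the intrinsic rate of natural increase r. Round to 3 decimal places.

0.806

lx = nx/n0 = nx/800: 1, 0.94, 0.93, 0.9, 0.89, 0.79, 0.7, 0.41, 0.07
R0 = Σ lx·mx = 0 + 1.7578 + 3.72 + 3.852 + 5.0463 + 2.2673 + 2.8 + 0.984 + 0.1722 = 20.5996
Σ x·lx·mx = 77.3411; T = 77.3411/20.5996 = 3.7545…
r ≈ ln(R0)/T = ln(20.5996)/3.7545… = 0.80577… → 0.806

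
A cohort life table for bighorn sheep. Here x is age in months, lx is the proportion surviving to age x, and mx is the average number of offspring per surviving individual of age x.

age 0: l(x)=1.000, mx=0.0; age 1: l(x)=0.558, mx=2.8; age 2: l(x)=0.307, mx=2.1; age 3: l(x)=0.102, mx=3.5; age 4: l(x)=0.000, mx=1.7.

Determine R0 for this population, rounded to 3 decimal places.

lx·mx by age: 0, 1.5624, 0.6447, 0.357, 0
R0 = Σ lx·mx = 2.5641 → 2.564

2.564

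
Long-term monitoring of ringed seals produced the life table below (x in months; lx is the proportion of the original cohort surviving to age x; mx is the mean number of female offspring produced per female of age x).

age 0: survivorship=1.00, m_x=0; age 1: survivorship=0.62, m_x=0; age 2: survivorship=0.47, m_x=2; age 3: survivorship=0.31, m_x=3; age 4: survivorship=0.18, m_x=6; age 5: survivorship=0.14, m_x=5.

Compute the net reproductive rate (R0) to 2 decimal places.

lx·mx by age: 0, 0, 0.94, 0.93, 1.08, 0.7
R0 = Σ lx·mx = 3.65 → 3.65

3.65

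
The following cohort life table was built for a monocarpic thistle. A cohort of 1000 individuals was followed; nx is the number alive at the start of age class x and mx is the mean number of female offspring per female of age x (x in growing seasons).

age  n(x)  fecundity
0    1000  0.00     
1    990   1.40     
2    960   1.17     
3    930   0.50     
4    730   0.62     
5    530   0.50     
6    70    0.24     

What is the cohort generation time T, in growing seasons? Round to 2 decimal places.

lx = nx/n0 = nx/1000: 1, 0.99, 0.96, 0.93, 0.73, 0.53, 0.07
lx·mx: 0, 1.386, 1.1232, 0.465, 0.4526, 0.265, 0.0168 → R0 = 3.7086
x·lx·mx: 0, 1.386, 2.2464, 1.395, 1.8104, 1.325, 0.1008 → Σ = 8.2636
T = 8.2636 / 3.7086 = 2.228226… → 2.23

2.23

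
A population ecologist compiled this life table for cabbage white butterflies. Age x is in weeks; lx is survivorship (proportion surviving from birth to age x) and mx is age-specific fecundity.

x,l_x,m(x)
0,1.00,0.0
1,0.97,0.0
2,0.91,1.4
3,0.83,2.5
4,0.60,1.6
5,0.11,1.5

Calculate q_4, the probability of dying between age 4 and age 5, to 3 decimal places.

q_4 = (l_4 − l_5) / l_4 = (0.6 − 0.11) / 0.6
     = 0.49 / 0.6 = 0.816667… → 0.817

0.817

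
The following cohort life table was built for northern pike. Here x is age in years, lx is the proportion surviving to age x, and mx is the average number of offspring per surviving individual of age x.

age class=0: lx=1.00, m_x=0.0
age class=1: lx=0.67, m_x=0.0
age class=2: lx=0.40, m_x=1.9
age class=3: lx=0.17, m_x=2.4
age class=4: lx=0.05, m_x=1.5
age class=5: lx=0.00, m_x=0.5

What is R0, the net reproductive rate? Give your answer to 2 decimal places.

lx·mx by age: 0, 0, 0.76, 0.408, 0.075, 0
R0 = Σ lx·mx = 1.243 → 1.24

1.24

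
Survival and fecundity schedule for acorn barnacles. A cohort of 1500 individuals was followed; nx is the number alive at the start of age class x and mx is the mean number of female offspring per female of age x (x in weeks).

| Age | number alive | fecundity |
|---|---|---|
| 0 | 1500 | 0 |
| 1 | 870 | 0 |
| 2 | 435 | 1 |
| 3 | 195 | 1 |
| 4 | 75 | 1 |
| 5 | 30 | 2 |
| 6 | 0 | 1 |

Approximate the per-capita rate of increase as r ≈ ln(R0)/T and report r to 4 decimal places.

-0.2507

lx = nx/n0 = nx/1500: 1, 0.58, 0.29, 0.13, 0.05, 0.02, 0
R0 = Σ lx·mx = 0 + 0 + 0.29 + 0.13 + 0.05 + 0.04 + 0 = 0.51
Σ x·lx·mx = 1.37; T = 1.37/0.51 = 2.68627…
r ≈ ln(R0)/T = ln(0.51)/2.68627… = -0.250661… → -0.2507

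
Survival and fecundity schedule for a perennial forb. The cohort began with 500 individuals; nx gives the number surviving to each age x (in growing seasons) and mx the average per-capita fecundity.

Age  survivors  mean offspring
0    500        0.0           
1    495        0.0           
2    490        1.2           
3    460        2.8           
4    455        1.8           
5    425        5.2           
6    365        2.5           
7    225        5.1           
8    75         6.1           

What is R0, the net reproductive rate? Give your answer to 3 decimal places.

14.845

lx = nx/n0 = nx/500: 1, 0.99, 0.98, 0.92, 0.91, 0.85, 0.73, 0.45, 0.15
lx·mx by age: 0, 0, 1.176, 2.576, 1.638, 4.42, 1.825, 2.295, 0.915
R0 = Σ lx·mx = 14.845 → 14.845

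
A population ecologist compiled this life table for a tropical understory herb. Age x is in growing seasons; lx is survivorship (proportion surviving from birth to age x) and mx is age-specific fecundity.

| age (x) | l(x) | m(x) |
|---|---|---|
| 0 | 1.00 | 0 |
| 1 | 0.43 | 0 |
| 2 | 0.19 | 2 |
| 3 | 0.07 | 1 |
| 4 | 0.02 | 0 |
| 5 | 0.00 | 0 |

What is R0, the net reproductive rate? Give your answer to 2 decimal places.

lx·mx by age: 0, 0, 0.38, 0.07, 0, 0
R0 = Σ lx·mx = 0.45 → 0.45

0.45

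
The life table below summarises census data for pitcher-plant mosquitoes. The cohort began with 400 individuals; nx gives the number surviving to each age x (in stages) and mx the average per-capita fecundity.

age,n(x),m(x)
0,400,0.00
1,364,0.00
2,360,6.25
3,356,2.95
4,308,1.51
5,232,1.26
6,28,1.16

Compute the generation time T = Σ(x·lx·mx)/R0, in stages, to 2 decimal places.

lx = nx/n0 = nx/400: 1, 0.91, 0.9, 0.89, 0.77, 0.58, 0.07
lx·mx: 0, 0, 5.625, 2.6255, 1.1627, 0.7308, 0.0812 → R0 = 10.2252
x·lx·mx: 0, 0, 11.25, 7.8765, 4.6508, 3.654, 0.4872 → Σ = 27.9185
T = 27.9185 / 10.2252 = 2.730362… → 2.73

2.73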